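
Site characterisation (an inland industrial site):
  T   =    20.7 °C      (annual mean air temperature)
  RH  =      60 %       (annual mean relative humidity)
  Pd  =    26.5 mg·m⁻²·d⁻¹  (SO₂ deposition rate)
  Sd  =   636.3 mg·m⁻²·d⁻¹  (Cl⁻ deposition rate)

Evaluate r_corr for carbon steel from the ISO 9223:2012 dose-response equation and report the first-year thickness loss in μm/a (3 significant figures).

r_corr = 111 μm/a

carbon steel: temperature factor f = -0.054·(10.7) = -0.5778
  Pd branch = 1.77·Pd^0.52·e^(0.02·RH+f) = 18.13 μm/a
  Sd branch = 0.102·Sd^0.62·e^(0.033·RH+0.04·T) = 92.55 μm/a
  sum: 18.13 + 92.55 → r_corr = 110.7 μm/a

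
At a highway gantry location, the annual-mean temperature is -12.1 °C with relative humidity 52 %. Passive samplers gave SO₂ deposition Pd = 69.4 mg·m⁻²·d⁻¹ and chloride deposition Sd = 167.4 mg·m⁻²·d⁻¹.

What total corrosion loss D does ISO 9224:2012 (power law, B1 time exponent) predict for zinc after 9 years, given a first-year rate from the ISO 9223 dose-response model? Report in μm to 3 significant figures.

D(9) = 3.40 μm

zinc: T≤10 °C ⇒ hinge +0.038·(-12.1−10) = -0.8398
  sulphur-dioxide contribution → 0.3935 μm/a
  chloride contribution → 0.1756 μm/a
  ⇒ r_corr(zinc) = 0.5691 μm/a
ISO 9224: D(t) = r_corr · t^b with b = 0.813 (zinc, B1)
  D(9) = 0.5691 × 9^0.813 = 0.5691 × 5.968 = 3.396 μm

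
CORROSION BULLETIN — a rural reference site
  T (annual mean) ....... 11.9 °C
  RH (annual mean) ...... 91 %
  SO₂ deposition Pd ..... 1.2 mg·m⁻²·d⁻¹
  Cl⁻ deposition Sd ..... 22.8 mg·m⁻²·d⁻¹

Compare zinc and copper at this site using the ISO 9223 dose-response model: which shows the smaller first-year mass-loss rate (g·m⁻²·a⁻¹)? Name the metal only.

zinc

zinc: f(T) = -0.071·(T−10) [T>10 °C] = -0.1349
  sulphur-dioxide contribution → 0.8032 μm/a
  chloride contribution → 0.5923 μm/a
  total first-year rate 1.395 μm/a
  mass loss = 1.395 μm/a × 7.14 g/cm³ = 9.963 g·m⁻²·a⁻¹
copper: temperature factor f = -0.080·(1.9) = -0.1520
  sulphur-dioxide contribution → 1.025 μm/a
  chloride contribution → 1.131 μm/a
  total first-year rate 2.155 μm/a
  mass loss = 2.155 μm/a × 8.96 g/cm³ = 19.31 g·m⁻²·a⁻¹
Ordering by g·m⁻²·a⁻¹: copper (19.3) > zinc (9.96)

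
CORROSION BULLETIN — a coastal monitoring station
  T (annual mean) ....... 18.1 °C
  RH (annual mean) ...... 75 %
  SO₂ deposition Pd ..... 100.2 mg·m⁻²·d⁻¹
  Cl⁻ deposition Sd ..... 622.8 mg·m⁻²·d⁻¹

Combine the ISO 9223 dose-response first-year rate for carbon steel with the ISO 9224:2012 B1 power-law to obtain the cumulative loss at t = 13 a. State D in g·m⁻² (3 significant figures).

carbon steel: temperature factor f = -0.054·(8.1) = -0.4374
  Pd branch = 1.77·Pd^0.52·e^(0.02·RH+f) = 56.22 μm/a
  Sd branch = 0.102·Sd^0.62·e^(0.033·RH+0.04·T) = 135 μm/a
  r_corr = 56.22 + 135 = 191.2 μm/a
Power-law: D(13) = r_corr · 13^0.523
  D(13) = 191.2 × 13^0.523 = 191.2 × 3.825 = 731.4 μm
  Mass loss = 731.4 μm × 7.85 g/cm³ = 5742 g·m⁻²

D(13) = 5.74e+03 g·m⁻²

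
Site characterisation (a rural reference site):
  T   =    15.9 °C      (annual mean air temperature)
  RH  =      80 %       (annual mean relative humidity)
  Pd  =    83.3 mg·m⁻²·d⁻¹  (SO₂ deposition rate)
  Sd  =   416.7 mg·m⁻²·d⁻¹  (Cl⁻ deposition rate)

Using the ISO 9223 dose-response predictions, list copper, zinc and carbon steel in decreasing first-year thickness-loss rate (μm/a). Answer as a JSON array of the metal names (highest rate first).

copper: temperature factor f = -0.080·(5.9) = -0.4720
  sulphur-dioxide contribution → 1.171 μm/a
  chloride contribution → 2.029 μm/a
  total first-year rate 3.2 μm/a
zinc: T>10 °C ⇒ hinge -0.071·(15.9−10) = -0.4189
  sulphur-dioxide contribution → 2.355 μm/a
  chloride contribution → 3.992 μm/a
  ⇒ r_corr(zinc) = 6.347 μm/a
carbon steel: f(T) = -0.054·(T−10) [T>10 °C] = -0.3186
  sulphur-dioxide contribution → 63.56 μm/a
  chloride contribution → 113.7 μm/a
  total first-year rate 177.2 μm/a
Ordering by μm/a: carbon steel (177) > zinc (6.35) > copper (3.2)

["carbon steel", "zinc", "copper"]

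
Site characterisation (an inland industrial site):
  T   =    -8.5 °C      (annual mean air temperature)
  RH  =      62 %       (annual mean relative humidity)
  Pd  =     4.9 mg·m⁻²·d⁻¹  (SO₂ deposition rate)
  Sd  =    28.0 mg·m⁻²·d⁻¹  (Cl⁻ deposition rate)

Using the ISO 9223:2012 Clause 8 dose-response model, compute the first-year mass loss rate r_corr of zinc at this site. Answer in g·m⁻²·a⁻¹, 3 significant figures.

r_corr = 2.26 g·m⁻²·a⁻¹

zinc: f(T) = +0.038·(T−10) [T≤10 °C] = -0.7030
  sulphur-dioxide contribution → 0.2226 μm/a
  chloride contribution → 0.09323 μm/a
  ⇒ r_corr(zinc) = 0.3159 μm/a
Convert to mass loss: 0.3159 μm/a × 7.14 g/cm³ = 2.255 g·m⁻²·a⁻¹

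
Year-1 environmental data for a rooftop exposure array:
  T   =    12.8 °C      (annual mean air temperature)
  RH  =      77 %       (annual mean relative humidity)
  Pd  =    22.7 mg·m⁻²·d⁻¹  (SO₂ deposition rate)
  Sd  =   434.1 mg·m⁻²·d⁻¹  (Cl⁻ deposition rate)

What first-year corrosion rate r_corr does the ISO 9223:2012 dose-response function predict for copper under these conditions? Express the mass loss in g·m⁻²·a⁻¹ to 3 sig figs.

copper: temperature factor f = -0.080·(2.8) = -0.2240
  Pd branch = 0.0053·Pd^0.26·e^(0.059·RH+f) = 0.8965 μm/a
  Cl⁻ term: 0.01025·434.1^0.27·exp(0.036·77+0.049·12.8) = 1.582
  r_corr = 0.8965 + 1.582 = 2.478 μm/a
Convert to mass loss: 2.478 μm/a × 8.96 g/cm³ = 22.2 g·m⁻²·a⁻¹

r_corr = 22.2 g·m⁻²·a⁻¹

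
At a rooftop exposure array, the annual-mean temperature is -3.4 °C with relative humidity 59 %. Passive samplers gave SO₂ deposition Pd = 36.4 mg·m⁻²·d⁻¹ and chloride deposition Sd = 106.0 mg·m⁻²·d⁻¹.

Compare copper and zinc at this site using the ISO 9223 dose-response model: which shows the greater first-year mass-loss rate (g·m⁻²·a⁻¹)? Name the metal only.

copper: T≤10 °C ⇒ hinge +0.126·(-3.4−10) = -1.6884
  sulphur-dioxide contribution → 0.08104 μm/a
  chloride contribution → 0.2556 μm/a
  ⇒ r_corr(copper) = 0.3367 μm/a
  mass loss = 0.3367 μm/a × 8.96 g/cm³ = 3.017 g·m⁻²·a⁻¹
zinc: T≤10 °C ⇒ hinge +0.038·(-3.4−10) = -0.5092
  sulphur-dioxide contribution → 0.5689 μm/a
  chloride contribution → 0.2999 μm/a
  total first-year rate 0.8687 μm/a
  mass loss = 0.8687 μm/a × 7.14 g/cm³ = 6.203 g·m⁻²·a⁻¹
Ordering by g·m⁻²·a⁻¹: zinc (6.2) > copper (3.02)

zinc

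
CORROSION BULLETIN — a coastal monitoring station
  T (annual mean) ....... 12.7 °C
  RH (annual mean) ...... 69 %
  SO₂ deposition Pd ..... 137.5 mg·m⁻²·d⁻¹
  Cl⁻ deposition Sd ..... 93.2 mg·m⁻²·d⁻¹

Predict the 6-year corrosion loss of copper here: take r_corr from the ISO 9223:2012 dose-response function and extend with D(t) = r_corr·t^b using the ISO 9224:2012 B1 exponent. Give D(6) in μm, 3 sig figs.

D(6) = 5.55 μm

copper: T>10 °C ⇒ hinge -0.080·(12.7−10) = -0.2160
  sulphur-dioxide contribution → 0.9004 μm/a
  chloride contribution → 0.779 μm/a
  total first-year rate 1.679 μm/a
Long-term exponent b (ISO 9224 Table 2, B1) = 0.667
  D(6) = 1.679 × 6^0.667 = 1.679 × 3.304 = 5.548 μm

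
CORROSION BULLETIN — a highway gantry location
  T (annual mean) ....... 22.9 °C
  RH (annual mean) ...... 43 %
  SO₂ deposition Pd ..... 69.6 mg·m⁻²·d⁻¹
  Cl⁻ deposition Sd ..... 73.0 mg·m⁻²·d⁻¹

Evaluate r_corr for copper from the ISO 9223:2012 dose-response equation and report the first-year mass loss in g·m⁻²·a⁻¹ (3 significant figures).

r_corr = 4.87 g·m⁻²·a⁻¹

copper: T>10 °C ⇒ hinge -0.080·(22.9−10) = -1.0320
  sulphur-dioxide contribution → 0.07194 μm/a
  chloride contribution → 0.4714 μm/a
  total first-year rate 0.5434 μm/a
Convert to mass loss: 0.5434 μm/a × 8.96 g/cm³ = 4.869 g·m⁻²·a⁻¹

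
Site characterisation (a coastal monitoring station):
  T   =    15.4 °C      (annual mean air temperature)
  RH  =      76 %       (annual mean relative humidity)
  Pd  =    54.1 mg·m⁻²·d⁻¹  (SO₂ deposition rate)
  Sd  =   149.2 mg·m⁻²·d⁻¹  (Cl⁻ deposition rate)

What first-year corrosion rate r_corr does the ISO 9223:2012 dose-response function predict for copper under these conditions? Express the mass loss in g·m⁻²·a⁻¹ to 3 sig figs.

copper: f(T) = -0.080·(T−10) [T>10 °C] = -0.4320
  SO₂ term: 0.0053·54.1^0.26·exp(0.059·76-0.4320) = 0.8603
  Cl⁻ term: 0.01025·149.2^0.27·exp(0.036·76+0.049·15.4) = 1.299
  r_corr = 0.8603 + 1.299 = 2.159 μm/a
Convert to mass loss: 2.159 μm/a × 8.96 g/cm³ = 19.35 g·m⁻²·a⁻¹

r_corr = 19.3 g·m⁻²·a⁻¹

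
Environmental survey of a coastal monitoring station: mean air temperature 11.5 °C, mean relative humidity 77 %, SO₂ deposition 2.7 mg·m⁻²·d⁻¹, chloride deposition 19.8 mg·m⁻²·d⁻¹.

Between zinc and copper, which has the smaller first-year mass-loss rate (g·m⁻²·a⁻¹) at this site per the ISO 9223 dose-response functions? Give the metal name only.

zinc: T>10 °C ⇒ hinge -0.071·(11.5−10) = -0.1065
  sulphur-dioxide contribution → 0.62 μm/a
  chloride contribution → 0.4723 μm/a
  ⇒ r_corr(zinc) = 1.092 μm/a
  mass loss = 1.092 μm/a × 7.14 g/cm³ = 7.799 g·m⁻²·a⁻¹
copper: temperature factor f = -0.080·(1.5) = -0.1200
  sulphur-dioxide contribution → 0.5719 μm/a
  chloride contribution → 0.6448 μm/a
  ⇒ r_corr(copper) = 1.217 μm/a
  mass loss = 1.217 μm/a × 8.96 g/cm³ = 10.9 g·m⁻²·a⁻¹
Ordering by g·m⁻²·a⁻¹: copper (10.9) > zinc (7.8)

zinc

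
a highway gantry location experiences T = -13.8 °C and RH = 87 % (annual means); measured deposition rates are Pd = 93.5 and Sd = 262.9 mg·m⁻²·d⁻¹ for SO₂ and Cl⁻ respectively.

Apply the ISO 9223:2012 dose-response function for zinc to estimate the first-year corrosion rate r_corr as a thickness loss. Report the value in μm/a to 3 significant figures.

zinc: temperature factor f = +0.038·(-23.8) = -0.9044
  sulphur-dioxide contribution → 2.104 μm/a
  chloride contribution → 0.2601 μm/a
  total first-year rate 2.364 μm/a

r_corr = 2.36 μm/a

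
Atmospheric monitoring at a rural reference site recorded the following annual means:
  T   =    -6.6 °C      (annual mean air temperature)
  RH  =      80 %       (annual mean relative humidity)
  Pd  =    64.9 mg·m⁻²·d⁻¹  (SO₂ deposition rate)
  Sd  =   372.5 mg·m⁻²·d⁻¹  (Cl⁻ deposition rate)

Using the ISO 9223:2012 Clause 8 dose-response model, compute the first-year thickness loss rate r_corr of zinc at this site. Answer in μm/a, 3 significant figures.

r_corr = 2.26 μm/a

zinc: T≤10 °C ⇒ hinge +0.038·(-6.6−10) = -0.6308
  Pd branch = 0.0129·Pd^0.44·e^(0.046·RH+f) = 1.707 μm/a
  Sd branch = 0.0175·Sd^0.57·e^(0.008·RH+0.085·T) = 0.5532 μm/a
  sum: 1.707 + 0.5532 → r_corr = 2.26 μm/a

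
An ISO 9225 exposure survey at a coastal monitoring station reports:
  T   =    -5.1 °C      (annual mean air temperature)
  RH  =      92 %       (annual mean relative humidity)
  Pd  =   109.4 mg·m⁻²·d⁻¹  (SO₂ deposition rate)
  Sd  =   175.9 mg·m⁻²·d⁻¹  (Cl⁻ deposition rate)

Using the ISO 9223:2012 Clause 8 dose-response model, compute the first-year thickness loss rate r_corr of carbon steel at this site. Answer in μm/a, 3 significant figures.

carbon steel: T≤10 °C ⇒ hinge +0.150·(-5.1−10) = -2.2650
  Pd branch = 1.77·Pd^0.52·e^(0.02·RH+f) = 13.29 μm/a
  Cl⁻ term: 0.102·175.9^0.62·exp(0.033·92+0.04·-5.1) = 42.72
  r_corr = 13.29 + 42.72 = 56.01 μm/a

r_corr = 56.0 μm/a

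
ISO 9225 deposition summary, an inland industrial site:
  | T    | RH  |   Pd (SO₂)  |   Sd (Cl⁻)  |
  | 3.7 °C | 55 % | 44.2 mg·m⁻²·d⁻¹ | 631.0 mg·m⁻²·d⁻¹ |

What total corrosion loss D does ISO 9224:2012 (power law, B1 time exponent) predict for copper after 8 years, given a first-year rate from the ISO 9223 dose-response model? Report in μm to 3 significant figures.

copper: f(T) = +0.126·(T−10) [T≤10 °C] = -0.7938
  Pd branch = 0.0053·Pd^0.26·e^(0.059·RH+f) = 0.1647 μm/a
  Cl⁻ term: 0.01025·631.0^0.27·exp(0.036·55+0.049·3.7) = 0.5074
  r_corr = 0.1647 + 0.5074 = 0.6721 μm/a
ISO 9224: D(t) = r_corr · t^b with b = 0.667 (copper, B1)
  D(8) = 0.6721 × 8^0.667 = 0.6721 × 4.003 = 2.69 μm

D(8) = 2.69 μm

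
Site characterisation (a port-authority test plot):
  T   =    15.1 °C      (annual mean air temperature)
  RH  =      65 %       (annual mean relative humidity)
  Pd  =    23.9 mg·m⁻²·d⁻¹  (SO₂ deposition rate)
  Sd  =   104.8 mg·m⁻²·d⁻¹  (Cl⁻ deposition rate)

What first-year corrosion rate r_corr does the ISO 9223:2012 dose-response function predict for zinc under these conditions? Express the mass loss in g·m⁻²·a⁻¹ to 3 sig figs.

r_corr = 15.9 g·m⁻²·a⁻¹

zinc: T>10 °C ⇒ hinge -0.071·(15.1−10) = -0.3621
  SO₂ term: 0.0129·23.9^0.44·exp(0.046·65-0.3621) = 0.7217
  Cl⁻ term: 0.0175·104.8^0.57·exp(0.008·65+0.085·15.1) = 1.506
  r_corr = 0.7217 + 1.506 = 2.228 μm/a
Convert to mass loss: 2.228 μm/a × 7.14 g/cm³ = 15.91 g·m⁻²·a⁻¹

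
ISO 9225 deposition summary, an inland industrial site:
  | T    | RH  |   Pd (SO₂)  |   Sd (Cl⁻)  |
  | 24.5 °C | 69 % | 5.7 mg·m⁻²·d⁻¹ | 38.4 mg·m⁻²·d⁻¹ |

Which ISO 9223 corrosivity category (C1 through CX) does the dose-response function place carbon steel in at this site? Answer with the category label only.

C3

carbon steel: T>10 °C ⇒ hinge -0.054·(24.5−10) = -0.7830
  SO₂ term: 1.77·5.7^0.52·exp(0.02·69-0.7830) = 7.949
  Cl⁻ term: 0.102·38.4^0.62·exp(0.033·69+0.04·24.5) = 25.43
  sum: 7.949 + 25.43 → r_corr = 33.38 μm/a
Category bounds: 25…50 μm/a bracket r_corr ⇒ C3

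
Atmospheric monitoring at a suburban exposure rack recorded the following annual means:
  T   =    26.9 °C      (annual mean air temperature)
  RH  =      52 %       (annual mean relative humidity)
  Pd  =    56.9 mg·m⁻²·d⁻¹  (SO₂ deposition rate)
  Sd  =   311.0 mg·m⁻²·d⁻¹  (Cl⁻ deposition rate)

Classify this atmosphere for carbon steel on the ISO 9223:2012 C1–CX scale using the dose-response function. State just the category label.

carbon steel: T>10 °C ⇒ hinge -0.054·(26.9−10) = -0.9126
  SO₂ term: 1.77·56.9^0.52·exp(0.02·52-0.9126) = 16.44
  Sd branch = 0.102·Sd^0.62·e^(0.033·RH+0.04·T) = 58.43 μm/a
  r_corr = 16.44 + 58.43 = 74.88 μm/a
ISO 9223 Table 2 (carbon steel): 50 < 74.9 ≤ 80 μm/a ⇒ C4

C4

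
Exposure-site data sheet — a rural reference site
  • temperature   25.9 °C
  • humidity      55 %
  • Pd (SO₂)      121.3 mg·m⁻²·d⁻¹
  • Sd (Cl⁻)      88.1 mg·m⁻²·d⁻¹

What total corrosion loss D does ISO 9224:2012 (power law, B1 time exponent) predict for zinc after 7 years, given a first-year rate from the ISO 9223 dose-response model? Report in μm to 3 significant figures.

zinc: f(T) = -0.071·(T−10) [T>10 °C] = -1.1289
  sulphur-dioxide contribution → 0.4325 μm/a
  chloride contribution → 3.154 μm/a
  total first-year rate 3.587 μm/a
Power-law: D(7) = r_corr · 7^0.813
  D(7) = 3.587 × 7^0.813 = 3.587 × 4.865 = 17.45 μm

D(7) = 17.4 μm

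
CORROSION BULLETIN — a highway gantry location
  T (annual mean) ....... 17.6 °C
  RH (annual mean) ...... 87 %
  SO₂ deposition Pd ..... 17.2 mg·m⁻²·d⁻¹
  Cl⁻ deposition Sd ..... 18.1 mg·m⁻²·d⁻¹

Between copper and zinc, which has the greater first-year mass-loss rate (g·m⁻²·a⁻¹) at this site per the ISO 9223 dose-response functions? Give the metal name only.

copper

copper: T>10 °C ⇒ hinge -0.080·(17.6−10) = -0.6080
  Pd branch = 0.0053·Pd^0.26·e^(0.059·RH+f) = 1.025 μm/a
  Sd branch = 0.01025·Sd^0.27·e^(0.036·RH+0.049·T) = 1.216 μm/a
  sum: 1.025 + 1.216 → r_corr = 2.241 μm/a
  mass loss = 2.241 μm/a × 8.96 g/cm³ = 20.08 g·m⁻²·a⁻¹
zinc: T>10 °C ⇒ hinge -0.071·(17.6−10) = -0.5396
  Pd branch = 0.0129·Pd^0.44·e^(0.046·RH+f) = 1.439 μm/a
  Sd branch = 0.0175·Sd^0.57·e^(0.008·RH+0.085·T) = 0.8164 μm/a
  sum: 1.439 + 0.8164 → r_corr = 2.255 μm/a
  mass loss = 2.255 μm/a × 7.14 g/cm³ = 16.1 g·m⁻²·a⁻¹
Ordering by g·m⁻²·a⁻¹: copper (20.1) > zinc (16.1)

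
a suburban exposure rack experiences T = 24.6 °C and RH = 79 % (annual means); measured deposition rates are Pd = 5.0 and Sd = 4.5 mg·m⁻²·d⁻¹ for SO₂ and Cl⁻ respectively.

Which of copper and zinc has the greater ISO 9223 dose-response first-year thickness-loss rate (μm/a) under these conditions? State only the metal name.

copper: T>10 °C ⇒ hinge -0.080·(24.6−10) = -1.1680
  sulphur-dioxide contribution → 0.2648 μm/a
  chloride contribution → 0.8825 μm/a
  ⇒ r_corr(copper) = 1.147 μm/a
zinc: T>10 °C ⇒ hinge -0.071·(24.6−10) = -1.0366
  sulphur-dioxide contribution → 0.3517 μm/a
  chloride contribution → 0.628 μm/a
  total first-year rate 0.9797 μm/a
Ordering by μm/a: copper (1.15) > zinc (0.98)

copper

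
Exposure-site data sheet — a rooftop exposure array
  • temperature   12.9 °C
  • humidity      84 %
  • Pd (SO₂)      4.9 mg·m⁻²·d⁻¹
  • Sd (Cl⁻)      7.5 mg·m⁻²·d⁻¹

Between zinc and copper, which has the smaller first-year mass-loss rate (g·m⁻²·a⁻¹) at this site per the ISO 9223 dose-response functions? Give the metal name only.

zinc: f(T) = -0.071·(T−10) [T>10 °C] = -0.2059
  sulphur-dioxide contribution → 1.007 μm/a
  chloride contribution → 0.3235 μm/a
  ⇒ r_corr(zinc) = 1.33 μm/a
  mass loss = 1.33 μm/a × 7.14 g/cm³ = 9.499 g·m⁻²·a⁻¹
copper: T>10 °C ⇒ hinge -0.080·(12.9−10) = -0.2320
  sulphur-dioxide contribution → 0.9023 μm/a
  chloride contribution → 0.6836 μm/a
  ⇒ r_corr(copper) = 1.586 μm/a
  mass loss = 1.586 μm/a × 8.96 g/cm³ = 14.21 g·m⁻²·a⁻¹
Ordering by g·m⁻²·a⁻¹: copper (14.2) > zinc (9.5)

zinc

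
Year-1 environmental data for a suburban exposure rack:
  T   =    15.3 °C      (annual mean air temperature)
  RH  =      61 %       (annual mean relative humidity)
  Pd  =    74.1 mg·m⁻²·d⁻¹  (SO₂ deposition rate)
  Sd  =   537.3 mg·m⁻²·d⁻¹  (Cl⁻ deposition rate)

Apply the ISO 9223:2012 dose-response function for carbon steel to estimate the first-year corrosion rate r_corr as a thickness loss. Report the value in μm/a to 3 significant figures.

r_corr = 112 μm/a

carbon steel: temperature factor f = -0.054·(5.3) = -0.2862
  Pd branch = 1.77·Pd^0.52·e^(0.02·RH+f) = 42.25 μm/a
  Cl⁻ term: 0.102·537.3^0.62·exp(0.033·61+0.04·15.3) = 69.4
  sum: 42.25 + 69.4 → r_corr = 111.6 μm/a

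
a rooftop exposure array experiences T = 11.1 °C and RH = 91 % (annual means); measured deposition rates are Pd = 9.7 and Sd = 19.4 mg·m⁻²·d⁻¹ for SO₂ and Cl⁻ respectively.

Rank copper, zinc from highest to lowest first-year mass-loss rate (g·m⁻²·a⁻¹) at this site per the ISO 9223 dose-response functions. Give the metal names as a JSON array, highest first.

copper: T>10 °C ⇒ hinge -0.080·(11.1−10) = -0.0880
  sulphur-dioxide contribution → 1.881 μm/a
  chloride contribution → 1.041 μm/a
  ⇒ r_corr(copper) = 2.922 μm/a
  mass loss = 2.922 μm/a × 8.96 g/cm³ = 26.18 g·m⁻²·a⁻¹
zinc: temperature factor f = -0.071·(1.1) = -0.0781
  sulphur-dioxide contribution → 2.132 μm/a
  chloride contribution → 0.5047 μm/a
  total first-year rate 2.637 μm/a
  mass loss = 2.637 μm/a × 7.14 g/cm³ = 18.83 g·m⁻²·a⁻¹
Ordering by g·m⁻²·a⁻¹: copper (26.2) > zinc (18.8)

["copper", "zinc"]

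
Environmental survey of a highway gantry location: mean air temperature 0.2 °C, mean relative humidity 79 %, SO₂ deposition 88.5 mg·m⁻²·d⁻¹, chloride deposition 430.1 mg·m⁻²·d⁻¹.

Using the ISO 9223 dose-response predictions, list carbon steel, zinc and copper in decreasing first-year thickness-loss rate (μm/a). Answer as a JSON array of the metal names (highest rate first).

["carbon steel", "zinc", "copper"]

carbon steel: T≤10 °C ⇒ hinge +0.150·(0.2−10) = -1.4700
  sulphur-dioxide contribution → 20.33 μm/a
  chloride contribution → 59.85 μm/a
  ⇒ r_corr(carbon steel) = 80.18 μm/a
zinc: T≤10 °C ⇒ hinge +0.038·(0.2−10) = -0.3724
  sulphur-dioxide contribution → 2.42 μm/a
  chloride contribution → 1.062 μm/a
  total first-year rate 3.481 μm/a
copper: temperature factor f = +0.126·(-9.8) = -1.2348
  sulphur-dioxide contribution → 0.523 μm/a
  chloride contribution → 0.9145 μm/a
  total first-year rate 1.437 μm/a
Ordering by μm/a: carbon steel (80.2) > zinc (3.48) > copper (1.44)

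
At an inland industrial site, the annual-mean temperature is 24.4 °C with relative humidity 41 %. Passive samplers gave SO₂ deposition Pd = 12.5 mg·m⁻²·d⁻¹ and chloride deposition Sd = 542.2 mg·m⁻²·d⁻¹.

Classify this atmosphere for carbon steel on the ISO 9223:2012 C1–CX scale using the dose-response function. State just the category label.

carbon steel: temperature factor f = -0.054·(14.4) = -0.7776
  Pd branch = 1.77·Pd^0.52·e^(0.02·RH+f) = 6.867 μm/a
  Cl⁻ term: 0.102·542.2^0.62·exp(0.033·41+0.04·24.4) = 51.91
  r_corr = 6.867 + 51.91 = 58.78 μm/a
Category bounds: 50…80 μm/a bracket r_corr ⇒ C4

C4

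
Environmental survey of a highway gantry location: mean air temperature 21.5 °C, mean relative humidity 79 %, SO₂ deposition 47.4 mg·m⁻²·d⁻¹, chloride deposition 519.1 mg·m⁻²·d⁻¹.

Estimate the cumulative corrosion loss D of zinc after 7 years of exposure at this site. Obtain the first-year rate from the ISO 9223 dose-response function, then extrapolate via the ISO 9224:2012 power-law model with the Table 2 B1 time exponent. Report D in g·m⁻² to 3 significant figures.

zinc: f(T) = -0.071·(T−10) [T>10 °C] = -0.8165
  SO₂ term: 0.0129·47.4^0.44·exp(0.046·79-0.8165) = 1.179
  Sd branch = 0.0175·Sd^0.57·e^(0.008·RH+0.085·T) = 7.226 μm/a
  sum: 1.179 + 7.226 → r_corr = 8.405 μm/a
Power-law: D(7) = r_corr · 7^0.813
  D(7) = 8.405 × 7^0.813 = 8.405 × 4.865 = 40.89 μm
  Mass loss = 40.89 μm × 7.14 g/cm³ = 291.9 g·m⁻²

D(7) = 292 g·m⁻²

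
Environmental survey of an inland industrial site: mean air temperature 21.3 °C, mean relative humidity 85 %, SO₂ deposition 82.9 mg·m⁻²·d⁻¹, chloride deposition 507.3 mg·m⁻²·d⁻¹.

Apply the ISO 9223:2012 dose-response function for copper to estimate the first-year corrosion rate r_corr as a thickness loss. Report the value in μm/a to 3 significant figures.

r_corr = 4.36 μm/a

copper: temperature factor f = -0.080·(11.3) = -0.9040
  sulphur-dioxide contribution → 1.02 μm/a
  chloride contribution → 3.337 μm/a
  total first-year rate 4.357 μm/a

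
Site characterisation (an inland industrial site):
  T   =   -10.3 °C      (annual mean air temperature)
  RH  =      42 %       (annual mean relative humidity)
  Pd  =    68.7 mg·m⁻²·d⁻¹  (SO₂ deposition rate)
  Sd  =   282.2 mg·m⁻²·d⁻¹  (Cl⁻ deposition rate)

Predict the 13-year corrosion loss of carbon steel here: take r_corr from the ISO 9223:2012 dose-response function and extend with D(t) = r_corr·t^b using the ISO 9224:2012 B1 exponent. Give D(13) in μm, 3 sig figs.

D(13) = 40.9 μm

carbon steel: T≤10 °C ⇒ hinge +0.150·(-10.3−10) = -3.0450
  Pd branch = 1.77·Pd^0.52·e^(0.02·RH+f) = 1.76 μm/a
  Cl⁻ term: 0.102·282.2^0.62·exp(0.033·42+0.04·-10.3) = 8.932
  sum: 1.76 + 8.932 → r_corr = 10.69 μm/a
Power-law: D(13) = r_corr · 13^0.523
  D(13) = 10.69 × 13^0.523 = 10.69 × 3.825 = 40.89 μm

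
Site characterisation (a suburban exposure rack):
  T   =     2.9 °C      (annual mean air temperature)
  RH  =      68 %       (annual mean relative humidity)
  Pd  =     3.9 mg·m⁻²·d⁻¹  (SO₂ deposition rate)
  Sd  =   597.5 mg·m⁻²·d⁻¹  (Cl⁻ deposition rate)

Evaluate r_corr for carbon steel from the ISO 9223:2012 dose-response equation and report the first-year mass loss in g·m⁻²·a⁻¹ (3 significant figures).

r_corr = 484 g·m⁻²·a⁻¹

carbon steel: T≤10 °C ⇒ hinge +0.150·(2.9−10) = -1.0650
  SO₂ term: 1.77·3.9^0.52·exp(0.02·68-1.0650) = 4.824
  Cl⁻ term: 0.102·597.5^0.62·exp(0.033·68+0.04·2.9) = 56.87
  r_corr = 4.824 + 56.87 = 61.69 μm/a
Convert to mass loss: 61.69 μm/a × 7.85 g/cm³ = 484.3 g·m⁻²·a⁻¹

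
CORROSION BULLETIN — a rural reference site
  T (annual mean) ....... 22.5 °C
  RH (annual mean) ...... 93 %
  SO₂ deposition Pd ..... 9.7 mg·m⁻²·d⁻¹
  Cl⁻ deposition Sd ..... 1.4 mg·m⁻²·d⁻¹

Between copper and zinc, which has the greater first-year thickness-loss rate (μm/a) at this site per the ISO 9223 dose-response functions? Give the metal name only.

copper

copper: f(T) = -0.080·(T−10) [T>10 °C] = -1.0000
  SO₂ term: 0.0053·9.7^0.26·exp(0.059·93-1.0000) = 0.8502
  Cl⁻ term: 0.01025·1.4^0.27·exp(0.036·93+0.049·22.5) = 0.9616
  r_corr = 0.8502 + 0.9616 = 1.812 μm/a
zinc: T>10 °C ⇒ hinge -0.071·(22.5−10) = -0.8875
  SO₂ term: 0.0129·9.7^0.44·exp(0.046·93-0.8875) = 1.041
  Sd branch = 0.0175·Sd^0.57·e^(0.008·RH+0.085·T) = 0.302 μm/a
  r_corr = 1.041 + 0.302 = 1.343 μm/a
Ordering by μm/a: copper (1.81) > zinc (1.34)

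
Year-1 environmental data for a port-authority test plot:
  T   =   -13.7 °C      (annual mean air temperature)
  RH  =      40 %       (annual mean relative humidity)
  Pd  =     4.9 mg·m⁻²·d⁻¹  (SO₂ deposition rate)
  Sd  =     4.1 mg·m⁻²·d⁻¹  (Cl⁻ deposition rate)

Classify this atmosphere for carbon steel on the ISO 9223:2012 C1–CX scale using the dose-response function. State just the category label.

carbon steel: temperature factor f = +0.150·(-23.7) = -3.5550
  Pd branch = 1.77·Pd^0.52·e^(0.02·RH+f) = 0.2573 μm/a
  Cl⁻ term: 0.102·4.1^0.62·exp(0.033·40+0.04·-13.7) = 0.5294
  r_corr = 0.2573 + 0.5294 = 0.7867 μm/a
Category bounds: 0…1.3 μm/a bracket r_corr ⇒ C1

C1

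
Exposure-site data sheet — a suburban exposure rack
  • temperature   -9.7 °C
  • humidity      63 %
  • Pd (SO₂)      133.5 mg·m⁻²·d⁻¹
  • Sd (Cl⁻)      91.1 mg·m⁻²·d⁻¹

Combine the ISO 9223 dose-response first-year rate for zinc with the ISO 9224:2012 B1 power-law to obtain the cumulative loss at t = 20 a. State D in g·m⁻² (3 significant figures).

D(20) = 91.3 g·m⁻²

zinc: f(T) = +0.038·(T−10) [T≤10 °C] = -0.7486
  Pd branch = 0.0129·Pd^0.44·e^(0.046·RH+f) = 0.9534 μm/a
  Sd branch = 0.0175·Sd^0.57·e^(0.008·RH+0.085·T) = 0.1663 μm/a
  r_corr = 0.9534 + 0.1663 = 1.12 μm/a
Power-law: D(20) = r_corr · 20^0.813
  D(20) = 1.12 × 20^0.813 = 1.12 × 11.42 = 12.79 μm
  Mass loss = 12.79 μm × 7.14 g/cm³ = 91.31 g·m⁻²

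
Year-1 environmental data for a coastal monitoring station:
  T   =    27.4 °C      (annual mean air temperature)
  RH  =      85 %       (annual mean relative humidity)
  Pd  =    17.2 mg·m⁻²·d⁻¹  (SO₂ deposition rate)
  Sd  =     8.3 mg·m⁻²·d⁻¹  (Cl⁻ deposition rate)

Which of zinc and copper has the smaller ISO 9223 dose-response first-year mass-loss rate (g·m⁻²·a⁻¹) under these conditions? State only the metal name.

zinc

zinc: f(T) = -0.071·(T−10) [T>10 °C] = -1.2354
  Pd branch = 0.0129·Pd^0.44·e^(0.046·RH+f) = 0.6543 μm/a
  Cl⁻ term: 0.0175·8.3^0.57·exp(0.008·85+0.085·27.4) = 1.185
  r_corr = 0.6543 + 1.185 = 1.839 μm/a
  mass loss = 1.839 μm/a × 7.14 g/cm³ = 13.13 g·m⁻²·a⁻¹
copper: T>10 °C ⇒ hinge -0.080·(27.4−10) = -1.3920
  SO₂ term: 0.0053·17.2^0.26·exp(0.059·85-1.3920) = 0.4159
  Cl⁻ term: 0.01025·8.3^0.27·exp(0.036·85+0.049·27.4) = 1.482
  sum: 0.4159 + 1.482 → r_corr = 1.898 μm/a
  mass loss = 1.898 μm/a × 8.96 g/cm³ = 17.01 g·m⁻²·a⁻¹
Ordering by g·m⁻²·a⁻¹: copper (17) > zinc (13.1)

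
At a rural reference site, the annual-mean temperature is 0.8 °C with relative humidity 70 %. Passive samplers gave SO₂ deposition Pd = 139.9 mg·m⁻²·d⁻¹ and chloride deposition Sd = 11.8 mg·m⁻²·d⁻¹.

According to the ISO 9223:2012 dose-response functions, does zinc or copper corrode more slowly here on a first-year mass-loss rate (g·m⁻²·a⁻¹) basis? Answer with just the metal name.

copper

zinc: temperature factor f = +0.038·(-9.2) = -0.3496
  SO₂ term: 0.0129·139.9^0.44·exp(0.046·70-0.3496) = 2.001
  Sd branch = 0.0175·Sd^0.57·e^(0.008·RH+0.085·T) = 0.1339 μm/a
  r_corr = 2.001 + 0.1339 = 2.135 μm/a
  mass loss = 2.135 μm/a × 7.14 g/cm³ = 15.25 g·m⁻²·a⁻¹
copper: f(T) = +0.126·(T−10) [T≤10 °C] = -1.1592
  SO₂ term: 0.0053·139.9^0.26·exp(0.059·70-1.1592) = 0.3736
  Cl⁻ term: 0.01025·11.8^0.27·exp(0.036·70+0.049·0.8) = 0.258
  sum: 0.3736 + 0.258 → r_corr = 0.6316 μm/a
  mass loss = 0.6316 μm/a × 8.96 g/cm³ = 5.659 g·m⁻²·a⁻¹
Ordering by g·m⁻²·a⁻¹: zinc (15.2) > copper (5.66)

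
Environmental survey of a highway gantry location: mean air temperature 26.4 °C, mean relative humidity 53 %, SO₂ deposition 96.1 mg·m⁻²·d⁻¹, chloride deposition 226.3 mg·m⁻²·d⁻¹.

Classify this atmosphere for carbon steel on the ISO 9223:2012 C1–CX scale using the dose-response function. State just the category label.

C4

carbon steel: T>10 °C ⇒ hinge -0.054·(26.4−10) = -0.8856
  sulphur-dioxide contribution → 22.63 μm/a
  chloride contribution → 48.61 μm/a
  ⇒ r_corr(carbon steel) = 71.24 μm/a
ISO 9223 Table 2 (carbon steel): 50 < 71.2 ≤ 80 μm/a ⇒ C4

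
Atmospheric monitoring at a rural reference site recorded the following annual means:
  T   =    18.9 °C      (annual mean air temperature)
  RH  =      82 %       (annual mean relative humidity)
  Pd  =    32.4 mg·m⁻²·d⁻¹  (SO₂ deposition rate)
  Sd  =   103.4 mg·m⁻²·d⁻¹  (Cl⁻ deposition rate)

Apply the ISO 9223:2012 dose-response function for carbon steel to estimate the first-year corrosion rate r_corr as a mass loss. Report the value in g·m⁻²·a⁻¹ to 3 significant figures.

carbon steel: f(T) = -0.054·(T−10) [T>10 °C] = -0.4806
  Pd branch = 1.77·Pd^0.52·e^(0.02·RH+f) = 34.43 μm/a
  Sd branch = 0.102·Sd^0.62·e^(0.033·RH+0.04·T) = 57.69 μm/a
  r_corr = 34.43 + 57.69 = 92.13 μm/a
Convert to mass loss: 92.13 μm/a × 7.85 g/cm³ = 723.2 g·m⁻²·a⁻¹

r_corr = 723 g·m⁻²·a⁻¹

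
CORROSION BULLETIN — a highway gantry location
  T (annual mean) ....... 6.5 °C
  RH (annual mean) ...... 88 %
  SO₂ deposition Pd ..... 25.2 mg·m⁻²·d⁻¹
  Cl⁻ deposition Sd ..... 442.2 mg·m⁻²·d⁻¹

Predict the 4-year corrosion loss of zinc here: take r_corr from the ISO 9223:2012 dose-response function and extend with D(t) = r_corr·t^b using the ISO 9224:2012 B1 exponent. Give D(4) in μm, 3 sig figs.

zinc: temperature factor f = +0.038·(-3.5) = -0.1330
  sulphur-dioxide contribution → 2.676 μm/a
  chloride contribution → 1.98 μm/a
  ⇒ r_corr(zinc) = 4.656 μm/a
ISO 9224: D(t) = r_corr · t^b with b = 0.813 (zinc, B1)
  D(4) = 4.656 × 4^0.813 = 4.656 × 3.087 = 14.37 μm

D(4) = 14.4 μm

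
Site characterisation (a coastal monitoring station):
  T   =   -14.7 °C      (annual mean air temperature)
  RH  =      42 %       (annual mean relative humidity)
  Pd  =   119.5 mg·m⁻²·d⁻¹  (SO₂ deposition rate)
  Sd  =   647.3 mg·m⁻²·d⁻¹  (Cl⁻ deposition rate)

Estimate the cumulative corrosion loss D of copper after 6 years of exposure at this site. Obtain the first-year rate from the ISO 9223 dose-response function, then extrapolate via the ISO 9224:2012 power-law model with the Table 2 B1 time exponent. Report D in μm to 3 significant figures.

D(6) = 0.461 μm

copper: f(T) = +0.126·(T−10) [T≤10 °C] = -3.1122
  SO₂ term: 0.0053·119.5^0.26·exp(0.059·42-3.1122) = 0.009749
  Cl⁻ term: 0.01025·647.3^0.27·exp(0.036·42+0.049·-14.7) = 0.1299
  r_corr = 0.009749 + 0.1299 = 0.1396 μm/a
Power-law: D(6) = r_corr · 6^0.667
  D(6) = 0.1396 × 6^0.667 = 0.1396 × 3.304 = 0.4613 μm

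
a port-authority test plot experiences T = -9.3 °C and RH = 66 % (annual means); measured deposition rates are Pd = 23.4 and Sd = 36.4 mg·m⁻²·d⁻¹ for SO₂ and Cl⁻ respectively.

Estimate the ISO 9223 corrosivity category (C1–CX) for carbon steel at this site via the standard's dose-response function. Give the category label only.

C2

carbon steel: f(T) = +0.150·(T−10) [T≤10 °C] = -2.8950
  Pd branch = 1.77·Pd^0.52·e^(0.02·RH+f) = 1.888 μm/a
  Sd branch = 0.102·Sd^0.62·e^(0.033·RH+0.04·T) = 5.765 μm/a
  sum: 1.888 + 5.765 → r_corr = 7.653 μm/a
7.65 μm/a falls in (1.3, 25] for carbon steel → category C2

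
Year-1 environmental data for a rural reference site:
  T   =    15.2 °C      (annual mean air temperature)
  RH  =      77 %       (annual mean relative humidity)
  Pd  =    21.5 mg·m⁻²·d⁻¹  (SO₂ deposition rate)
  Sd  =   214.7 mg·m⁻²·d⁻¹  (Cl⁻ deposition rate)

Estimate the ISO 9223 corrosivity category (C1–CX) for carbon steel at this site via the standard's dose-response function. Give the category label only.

C5

carbon steel: T>10 °C ⇒ hinge -0.054·(15.2−10) = -0.2808
  Pd branch = 1.77·Pd^0.52·e^(0.02·RH+f) = 30.74 μm/a
  Cl⁻ term: 0.102·214.7^0.62·exp(0.033·77+0.04·15.2) = 66.36
  r_corr = 30.74 + 66.36 = 97.1 μm/a
97.1 μm/a falls in (80, 200] for carbon steel → category C5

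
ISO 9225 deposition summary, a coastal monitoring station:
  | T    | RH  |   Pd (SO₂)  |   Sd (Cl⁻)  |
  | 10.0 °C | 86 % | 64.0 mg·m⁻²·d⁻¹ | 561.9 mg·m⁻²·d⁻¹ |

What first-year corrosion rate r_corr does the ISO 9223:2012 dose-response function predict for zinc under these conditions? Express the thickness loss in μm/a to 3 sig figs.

r_corr = 7.21 μm/a

zinc: f(T) = +0.038·(T−10) [T≤10 °C] = +0.0000
  SO₂ term: 0.0129·64.0^0.44·exp(0.046·86+0.0000) = 4.201
  Cl⁻ term: 0.0175·561.9^0.57·exp(0.008·86+0.085·10.0) = 3.008
  sum: 4.201 + 3.008 → r_corr = 7.209 μm/a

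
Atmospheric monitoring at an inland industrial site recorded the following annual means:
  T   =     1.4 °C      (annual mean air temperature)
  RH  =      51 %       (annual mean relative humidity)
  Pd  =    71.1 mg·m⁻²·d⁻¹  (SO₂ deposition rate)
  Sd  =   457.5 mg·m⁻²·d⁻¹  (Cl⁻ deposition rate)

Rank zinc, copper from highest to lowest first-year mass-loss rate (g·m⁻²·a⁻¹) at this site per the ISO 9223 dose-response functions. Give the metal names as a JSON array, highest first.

zinc: temperature factor f = +0.038·(-8.6) = -0.3268
  Pd branch = 0.0129·Pd^0.44·e^(0.046·RH+f) = 0.6344 μm/a
  Cl⁻ term: 0.0175·457.5^0.57·exp(0.008·51+0.085·1.4) = 0.9735
  r_corr = 0.6344 + 0.9735 = 1.608 μm/a
  mass loss = 1.608 μm/a × 7.14 g/cm³ = 11.48 g·m⁻²·a⁻¹
copper: f(T) = +0.126·(T−10) [T≤10 °C] = -1.0836
  SO₂ term: 0.0053·71.1^0.26·exp(0.059·51-1.0836) = 0.1101
  Sd branch = 0.01025·Sd^0.27·e^(0.036·RH+0.049·T) = 0.3599 μm/a
  r_corr = 0.1101 + 0.3599 = 0.47 μm/a
  mass loss = 0.47 μm/a × 8.96 g/cm³ = 4.212 g·m⁻²·a⁻¹
Ordering by g·m⁻²·a⁻¹: zinc (11.5) > copper (4.21)

["zinc", "copper"]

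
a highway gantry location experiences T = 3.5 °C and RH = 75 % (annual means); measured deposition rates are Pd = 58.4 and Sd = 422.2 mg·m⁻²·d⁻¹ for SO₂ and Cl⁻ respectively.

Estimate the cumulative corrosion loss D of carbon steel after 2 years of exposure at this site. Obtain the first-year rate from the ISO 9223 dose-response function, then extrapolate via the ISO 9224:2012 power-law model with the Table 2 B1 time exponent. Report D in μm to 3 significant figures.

carbon steel: f(T) = +0.150·(T−10) [T≤10 °C] = -0.9750
  Pd branch = 1.77·Pd^0.52·e^(0.02·RH+f) = 24.8 μm/a
  Sd branch = 0.102·Sd^0.62·e^(0.033·RH+0.04·T) = 59.17 μm/a
  r_corr = 24.8 + 59.17 = 83.97 μm/a
Long-term exponent b (ISO 9224 Table 2, B1) = 0.523
  D(2) = 83.97 × 2^0.523 = 83.97 × 1.437 = 120.7 μm

D(2) = 121 μm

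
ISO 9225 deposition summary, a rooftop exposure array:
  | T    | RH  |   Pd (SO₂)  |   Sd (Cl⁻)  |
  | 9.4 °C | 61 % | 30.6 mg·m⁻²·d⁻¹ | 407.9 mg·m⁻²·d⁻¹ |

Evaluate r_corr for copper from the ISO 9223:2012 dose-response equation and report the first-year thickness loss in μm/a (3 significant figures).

copper: temperature factor f = +0.126·(-0.6) = -0.0756
  Pd branch = 0.0053·Pd^0.26·e^(0.059·RH+f) = 0.4373 μm/a
  Sd branch = 0.01025·Sd^0.27·e^(0.036·RH+0.049·T) = 0.7402 μm/a
  r_corr = 0.4373 + 0.7402 = 1.177 μm/a

r_corr = 1.18 μm/a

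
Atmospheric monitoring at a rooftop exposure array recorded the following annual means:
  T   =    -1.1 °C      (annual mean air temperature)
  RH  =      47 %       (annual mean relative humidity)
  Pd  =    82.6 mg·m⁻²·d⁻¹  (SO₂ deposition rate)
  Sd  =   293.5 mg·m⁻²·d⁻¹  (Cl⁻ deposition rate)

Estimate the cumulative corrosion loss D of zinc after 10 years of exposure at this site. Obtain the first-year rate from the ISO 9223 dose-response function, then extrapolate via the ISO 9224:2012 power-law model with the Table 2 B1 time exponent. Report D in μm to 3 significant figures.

zinc: temperature factor f = +0.038·(-11.1) = -0.4218
  SO₂ term: 0.0129·82.6^0.44·exp(0.046·47-0.4218) = 0.5126
  Sd branch = 0.0175·Sd^0.57·e^(0.008·RH+0.085·T) = 0.5919 μm/a
  r_corr = 0.5126 + 0.5919 = 1.105 μm/a
Power-law: D(10) = r_corr · 10^0.813
  D(10) = 1.105 × 10^0.813 = 1.105 × 6.501 = 7.181 μm

D(10) = 7.18 μm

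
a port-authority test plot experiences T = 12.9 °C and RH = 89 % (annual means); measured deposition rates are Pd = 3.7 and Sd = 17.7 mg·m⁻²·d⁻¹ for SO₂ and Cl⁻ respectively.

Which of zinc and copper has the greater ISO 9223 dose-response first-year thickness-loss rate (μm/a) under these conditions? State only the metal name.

copper

zinc: f(T) = -0.071·(T−10) [T>10 °C] = -0.2059
  SO₂ term: 0.0129·3.7^0.44·exp(0.046·89-0.2059) = 1.12
  Cl⁻ term: 0.0175·17.7^0.57·exp(0.008·89+0.085·12.9) = 0.5493
  sum: 1.12 + 0.5493 → r_corr = 1.669 μm/a
copper: temperature factor f = -0.080·(2.9) = -0.2320
  Pd branch = 0.0053·Pd^0.26·e^(0.059·RH+f) = 1.127 μm/a
  Cl⁻ term: 0.01025·17.7^0.27·exp(0.036·89+0.049·12.9) = 1.032
  sum: 1.127 + 1.032 → r_corr = 2.158 μm/a
Ordering by μm/a: copper (2.16) > zinc (1.67)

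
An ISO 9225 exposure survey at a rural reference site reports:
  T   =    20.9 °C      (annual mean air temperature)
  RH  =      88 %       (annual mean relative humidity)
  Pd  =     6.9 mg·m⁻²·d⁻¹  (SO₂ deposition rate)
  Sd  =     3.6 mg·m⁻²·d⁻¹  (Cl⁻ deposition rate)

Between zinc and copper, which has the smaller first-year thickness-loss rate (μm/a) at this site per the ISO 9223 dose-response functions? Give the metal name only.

zinc

zinc: temperature factor f = -0.071·(10.9) = -0.7739
  sulphur-dioxide contribution → 0.7973 μm/a
  chloride contribution → 0.4339 μm/a
  total first-year rate 1.231 μm/a
copper: f(T) = -0.080·(T−10) [T>10 °C] = -0.8720
  sulphur-dioxide contribution → 0.6585 μm/a
  chloride contribution → 0.9584 μm/a
  ⇒ r_corr(copper) = 1.617 μm/a
Ordering by μm/a: copper (1.62) > zinc (1.23)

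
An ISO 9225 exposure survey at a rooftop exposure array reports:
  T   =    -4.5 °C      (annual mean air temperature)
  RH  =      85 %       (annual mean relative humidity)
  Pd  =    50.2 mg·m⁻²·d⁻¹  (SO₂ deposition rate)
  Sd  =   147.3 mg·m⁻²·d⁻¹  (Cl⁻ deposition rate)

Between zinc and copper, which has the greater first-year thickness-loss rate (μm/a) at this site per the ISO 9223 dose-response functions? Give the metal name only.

zinc: f(T) = +0.038·(T−10) [T≤10 °C] = -0.5510
  SO₂ term: 0.0129·50.2^0.44·exp(0.046·85-0.5510) = 2.078
  Sd branch = 0.0175·Sd^0.57·e^(0.008·RH+0.085·T) = 0.4056 μm/a
  r_corr = 2.078 + 0.4056 = 2.484 μm/a
copper: f(T) = +0.126·(T−10) [T≤10 °C] = -1.8270
  SO₂ term: 0.0053·50.2^0.26·exp(0.059·85-1.8270) = 0.3556
  Sd branch = 0.01025·Sd^0.27·e^(0.036·RH+0.049·T) = 0.675 μm/a
  sum: 0.3556 + 0.675 → r_corr = 1.031 μm/a
Ordering by μm/a: zinc (2.48) > copper (1.03)

zinc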